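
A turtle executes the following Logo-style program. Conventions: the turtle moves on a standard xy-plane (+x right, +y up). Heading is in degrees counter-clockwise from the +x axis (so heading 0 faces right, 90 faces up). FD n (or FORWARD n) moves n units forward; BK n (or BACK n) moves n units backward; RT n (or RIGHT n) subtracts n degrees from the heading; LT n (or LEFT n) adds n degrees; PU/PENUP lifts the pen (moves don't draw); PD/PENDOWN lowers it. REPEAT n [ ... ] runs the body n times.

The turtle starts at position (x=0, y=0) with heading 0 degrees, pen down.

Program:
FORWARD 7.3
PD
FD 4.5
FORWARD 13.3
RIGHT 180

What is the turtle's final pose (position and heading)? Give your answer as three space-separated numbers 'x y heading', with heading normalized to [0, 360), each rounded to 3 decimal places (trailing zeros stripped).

Executing turtle program step by step:
Start: pos=(0,0), heading=0, pen down
FD 7.3: (0,0) -> (7.3,0) [heading=0, draw]
PD: pen down
FD 4.5: (7.3,0) -> (11.8,0) [heading=0, draw]
FD 13.3: (11.8,0) -> (25.1,0) [heading=0, draw]
RT 180: heading 0 -> 180
Final: pos=(25.1,0), heading=180, 3 segment(s) drawn

Answer: 25.1 0 180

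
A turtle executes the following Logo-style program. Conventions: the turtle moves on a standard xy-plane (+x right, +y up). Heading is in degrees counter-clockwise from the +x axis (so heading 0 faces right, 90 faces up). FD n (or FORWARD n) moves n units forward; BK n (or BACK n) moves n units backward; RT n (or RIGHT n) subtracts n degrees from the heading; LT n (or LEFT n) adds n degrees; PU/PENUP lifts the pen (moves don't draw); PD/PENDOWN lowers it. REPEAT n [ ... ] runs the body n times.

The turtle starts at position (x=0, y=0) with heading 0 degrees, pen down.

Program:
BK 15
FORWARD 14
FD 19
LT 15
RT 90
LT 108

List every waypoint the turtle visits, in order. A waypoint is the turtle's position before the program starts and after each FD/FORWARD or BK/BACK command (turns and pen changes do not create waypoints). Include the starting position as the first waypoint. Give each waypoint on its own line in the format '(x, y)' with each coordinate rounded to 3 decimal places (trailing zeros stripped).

Executing turtle program step by step:
Start: pos=(0,0), heading=0, pen down
BK 15: (0,0) -> (-15,0) [heading=0, draw]
FD 14: (-15,0) -> (-1,0) [heading=0, draw]
FD 19: (-1,0) -> (18,0) [heading=0, draw]
LT 15: heading 0 -> 15
RT 90: heading 15 -> 285
LT 108: heading 285 -> 33
Final: pos=(18,0), heading=33, 3 segment(s) drawn
Waypoints (4 total):
(0, 0)
(-15, 0)
(-1, 0)
(18, 0)

Answer: (0, 0)
(-15, 0)
(-1, 0)
(18, 0)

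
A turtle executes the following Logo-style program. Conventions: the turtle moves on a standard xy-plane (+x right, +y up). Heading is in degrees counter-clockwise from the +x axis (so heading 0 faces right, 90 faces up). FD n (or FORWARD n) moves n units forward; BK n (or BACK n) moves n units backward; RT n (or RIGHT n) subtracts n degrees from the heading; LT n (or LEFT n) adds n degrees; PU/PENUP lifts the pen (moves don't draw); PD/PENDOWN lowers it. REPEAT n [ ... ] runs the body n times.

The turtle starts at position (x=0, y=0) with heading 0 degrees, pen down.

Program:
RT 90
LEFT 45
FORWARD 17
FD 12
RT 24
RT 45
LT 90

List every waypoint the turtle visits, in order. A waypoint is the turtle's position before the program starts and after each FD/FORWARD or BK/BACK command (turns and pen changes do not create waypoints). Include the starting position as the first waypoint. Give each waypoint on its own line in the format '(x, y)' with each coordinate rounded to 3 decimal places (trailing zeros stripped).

Executing turtle program step by step:
Start: pos=(0,0), heading=0, pen down
RT 90: heading 0 -> 270
LT 45: heading 270 -> 315
FD 17: (0,0) -> (12.021,-12.021) [heading=315, draw]
FD 12: (12.021,-12.021) -> (20.506,-20.506) [heading=315, draw]
RT 24: heading 315 -> 291
RT 45: heading 291 -> 246
LT 90: heading 246 -> 336
Final: pos=(20.506,-20.506), heading=336, 2 segment(s) drawn
Waypoints (3 total):
(0, 0)
(12.021, -12.021)
(20.506, -20.506)

Answer: (0, 0)
(12.021, -12.021)
(20.506, -20.506)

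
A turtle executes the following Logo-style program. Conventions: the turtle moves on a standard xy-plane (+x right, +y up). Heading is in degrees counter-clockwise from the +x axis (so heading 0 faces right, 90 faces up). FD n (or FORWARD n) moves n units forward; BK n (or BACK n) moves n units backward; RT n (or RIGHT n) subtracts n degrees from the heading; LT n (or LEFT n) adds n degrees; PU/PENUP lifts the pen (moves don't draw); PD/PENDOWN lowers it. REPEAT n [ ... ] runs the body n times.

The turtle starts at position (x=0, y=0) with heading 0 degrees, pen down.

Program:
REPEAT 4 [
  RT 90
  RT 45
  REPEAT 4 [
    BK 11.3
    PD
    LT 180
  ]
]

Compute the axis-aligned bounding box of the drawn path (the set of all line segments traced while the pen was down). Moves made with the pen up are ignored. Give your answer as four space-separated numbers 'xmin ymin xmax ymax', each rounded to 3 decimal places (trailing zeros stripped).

Executing turtle program step by step:
Start: pos=(0,0), heading=0, pen down
REPEAT 4 [
  -- iteration 1/4 --
  RT 90: heading 0 -> 270
  RT 45: heading 270 -> 225
  REPEAT 4 [
    -- iteration 1/4 --
    BK 11.3: (0,0) -> (7.99,7.99) [heading=225, draw]
    PD: pen down
    LT 180: heading 225 -> 45
    -- iteration 2/4 --
    BK 11.3: (7.99,7.99) -> (0,0) [heading=45, draw]
    PD: pen down
    LT 180: heading 45 -> 225
    -- iteration 3/4 --
    BK 11.3: (0,0) -> (7.99,7.99) [heading=225, draw]
    PD: pen down
    LT 180: heading 225 -> 45
    -- iteration 4/4 --
    BK 11.3: (7.99,7.99) -> (0,0) [heading=45, draw]
    PD: pen down
    LT 180: heading 45 -> 225
  ]
  -- iteration 2/4 --
  RT 90: heading 225 -> 135
  RT 45: heading 135 -> 90
  REPEAT 4 [
    -- iteration 1/4 --
    BK 11.3: (0,0) -> (0,-11.3) [heading=90, draw]
    PD: pen down
    LT 180: heading 90 -> 270
    -- iteration 2/4 --
    BK 11.3: (0,-11.3) -> (0,0) [heading=270, draw]
    PD: pen down
    LT 180: heading 270 -> 90
    -- iteration 3/4 --
    BK 11.3: (0,0) -> (0,-11.3) [heading=90, draw]
    PD: pen down
    LT 180: heading 90 -> 270
    -- iteration 4/4 --
    BK 11.3: (0,-11.3) -> (0,0) [heading=270, draw]
    PD: pen down
    LT 180: heading 270 -> 90
  ]
  -- iteration 3/4 --
  RT 90: heading 90 -> 0
  RT 45: heading 0 -> 315
  REPEAT 4 [
    -- iteration 1/4 --
    BK 11.3: (0,0) -> (-7.99,7.99) [heading=315, draw]
    PD: pen down
    LT 180: heading 315 -> 135
    -- iteration 2/4 --
    BK 11.3: (-7.99,7.99) -> (0,0) [heading=135, draw]
    PD: pen down
    LT 180: heading 135 -> 315
    -- iteration 3/4 --
    BK 11.3: (0,0) -> (-7.99,7.99) [heading=315, draw]
    PD: pen down
    LT 180: heading 315 -> 135
    -- iteration 4/4 --
    BK 11.3: (-7.99,7.99) -> (0,0) [heading=135, draw]
    PD: pen down
    LT 180: heading 135 -> 315
  ]
  -- iteration 4/4 --
  RT 90: heading 315 -> 225
  RT 45: heading 225 -> 180
  REPEAT 4 [
    -- iteration 1/4 --
    BK 11.3: (0,0) -> (11.3,0) [heading=180, draw]
    PD: pen down
    LT 180: heading 180 -> 0
    -- iteration 2/4 --
    BK 11.3: (11.3,0) -> (0,0) [heading=0, draw]
    PD: pen down
    LT 180: heading 0 -> 180
    -- iteration 3/4 --
    BK 11.3: (0,0) -> (11.3,0) [heading=180, draw]
    PD: pen down
    LT 180: heading 180 -> 0
    -- iteration 4/4 --
    BK 11.3: (11.3,0) -> (0,0) [heading=0, draw]
    PD: pen down
    LT 180: heading 0 -> 180
  ]
]
Final: pos=(0,0), heading=180, 16 segment(s) drawn

Segment endpoints: x in {-7.99, -7.99, 0, 0, 0, 0, 0, 0, 0, 0, 7.99, 7.99, 11.3}, y in {-11.3, 0, 0, 0, 0, 0, 0, 0, 0, 0, 7.99, 7.99, 7.99}
xmin=-7.99, ymin=-11.3, xmax=11.3, ymax=7.99

Answer: -7.99 -11.3 11.3 7.99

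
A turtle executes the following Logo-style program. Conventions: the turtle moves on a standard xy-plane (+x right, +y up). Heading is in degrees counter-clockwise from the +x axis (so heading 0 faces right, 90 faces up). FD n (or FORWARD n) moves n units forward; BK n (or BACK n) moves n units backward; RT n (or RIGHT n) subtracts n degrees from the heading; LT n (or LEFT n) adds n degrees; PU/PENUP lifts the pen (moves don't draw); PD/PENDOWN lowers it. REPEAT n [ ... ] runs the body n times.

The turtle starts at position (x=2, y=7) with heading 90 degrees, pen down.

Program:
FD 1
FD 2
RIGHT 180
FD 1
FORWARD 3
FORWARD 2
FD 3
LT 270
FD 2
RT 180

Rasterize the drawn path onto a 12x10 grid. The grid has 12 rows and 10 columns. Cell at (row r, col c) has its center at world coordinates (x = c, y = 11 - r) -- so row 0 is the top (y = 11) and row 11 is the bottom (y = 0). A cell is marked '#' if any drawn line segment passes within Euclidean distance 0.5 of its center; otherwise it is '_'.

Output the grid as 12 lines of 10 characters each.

Segment 0: (2,7) -> (2,8)
Segment 1: (2,8) -> (2,10)
Segment 2: (2,10) -> (2,9)
Segment 3: (2,9) -> (2,6)
Segment 4: (2,6) -> (2,4)
Segment 5: (2,4) -> (2,1)
Segment 6: (2,1) -> (0,1)

Answer: __________
__#_______
__#_______
__#_______
__#_______
__#_______
__#_______
__#_______
__#_______
__#_______
###_______
__________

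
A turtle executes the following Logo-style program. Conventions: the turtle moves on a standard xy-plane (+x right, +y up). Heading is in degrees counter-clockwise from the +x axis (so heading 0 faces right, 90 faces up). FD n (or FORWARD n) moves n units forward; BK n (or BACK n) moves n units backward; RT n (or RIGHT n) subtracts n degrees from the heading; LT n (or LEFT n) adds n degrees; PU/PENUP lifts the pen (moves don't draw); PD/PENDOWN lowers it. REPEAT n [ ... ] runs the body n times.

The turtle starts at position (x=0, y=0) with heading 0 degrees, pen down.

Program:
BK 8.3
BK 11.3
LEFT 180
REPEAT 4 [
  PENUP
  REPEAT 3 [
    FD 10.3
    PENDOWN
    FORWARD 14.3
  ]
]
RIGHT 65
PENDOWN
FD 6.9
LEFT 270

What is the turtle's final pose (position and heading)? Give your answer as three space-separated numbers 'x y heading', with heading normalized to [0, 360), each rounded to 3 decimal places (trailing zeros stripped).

Answer: -317.716 6.254 25

Derivation:
Executing turtle program step by step:
Start: pos=(0,0), heading=0, pen down
BK 8.3: (0,0) -> (-8.3,0) [heading=0, draw]
BK 11.3: (-8.3,0) -> (-19.6,0) [heading=0, draw]
LT 180: heading 0 -> 180
REPEAT 4 [
  -- iteration 1/4 --
  PU: pen up
  REPEAT 3 [
    -- iteration 1/3 --
    FD 10.3: (-19.6,0) -> (-29.9,0) [heading=180, move]
    PD: pen down
    FD 14.3: (-29.9,0) -> (-44.2,0) [heading=180, draw]
    -- iteration 2/3 --
    FD 10.3: (-44.2,0) -> (-54.5,0) [heading=180, draw]
    PD: pen down
    FD 14.3: (-54.5,0) -> (-68.8,0) [heading=180, draw]
    -- iteration 3/3 --
    FD 10.3: (-68.8,0) -> (-79.1,0) [heading=180, draw]
    PD: pen down
    FD 14.3: (-79.1,0) -> (-93.4,0) [heading=180, draw]
  ]
  -- iteration 2/4 --
  PU: pen up
  REPEAT 3 [
    -- iteration 1/3 --
    FD 10.3: (-93.4,0) -> (-103.7,0) [heading=180, move]
    PD: pen down
    FD 14.3: (-103.7,0) -> (-118,0) [heading=180, draw]
    -- iteration 2/3 --
    FD 10.3: (-118,0) -> (-128.3,0) [heading=180, draw]
    PD: pen down
    FD 14.3: (-128.3,0) -> (-142.6,0) [heading=180, draw]
    -- iteration 3/3 --
    FD 10.3: (-142.6,0) -> (-152.9,0) [heading=180, draw]
    PD: pen down
    FD 14.3: (-152.9,0) -> (-167.2,0) [heading=180, draw]
  ]
  -- iteration 3/4 --
  PU: pen up
  REPEAT 3 [
    -- iteration 1/3 --
    FD 10.3: (-167.2,0) -> (-177.5,0) [heading=180, move]
    PD: pen down
    FD 14.3: (-177.5,0) -> (-191.8,0) [heading=180, draw]
    -- iteration 2/3 --
    FD 10.3: (-191.8,0) -> (-202.1,0) [heading=180, draw]
    PD: pen down
    FD 14.3: (-202.1,0) -> (-216.4,0) [heading=180, draw]
    -- iteration 3/3 --
    FD 10.3: (-216.4,0) -> (-226.7,0) [heading=180, draw]
    PD: pen down
    FD 14.3: (-226.7,0) -> (-241,0) [heading=180, draw]
  ]
  -- iteration 4/4 --
  PU: pen up
  REPEAT 3 [
    -- iteration 1/3 --
    FD 10.3: (-241,0) -> (-251.3,0) [heading=180, move]
    PD: pen down
    FD 14.3: (-251.3,0) -> (-265.6,0) [heading=180, draw]
    -- iteration 2/3 --
    FD 10.3: (-265.6,0) -> (-275.9,0) [heading=180, draw]
    PD: pen down
    FD 14.3: (-275.9,0) -> (-290.2,0) [heading=180, draw]
    -- iteration 3/3 --
    FD 10.3: (-290.2,0) -> (-300.5,0) [heading=180, draw]
    PD: pen down
    FD 14.3: (-300.5,0) -> (-314.8,0) [heading=180, draw]
  ]
]
RT 65: heading 180 -> 115
PD: pen down
FD 6.9: (-314.8,0) -> (-317.716,6.254) [heading=115, draw]
LT 270: heading 115 -> 25
Final: pos=(-317.716,6.254), heading=25, 23 segment(s) drawn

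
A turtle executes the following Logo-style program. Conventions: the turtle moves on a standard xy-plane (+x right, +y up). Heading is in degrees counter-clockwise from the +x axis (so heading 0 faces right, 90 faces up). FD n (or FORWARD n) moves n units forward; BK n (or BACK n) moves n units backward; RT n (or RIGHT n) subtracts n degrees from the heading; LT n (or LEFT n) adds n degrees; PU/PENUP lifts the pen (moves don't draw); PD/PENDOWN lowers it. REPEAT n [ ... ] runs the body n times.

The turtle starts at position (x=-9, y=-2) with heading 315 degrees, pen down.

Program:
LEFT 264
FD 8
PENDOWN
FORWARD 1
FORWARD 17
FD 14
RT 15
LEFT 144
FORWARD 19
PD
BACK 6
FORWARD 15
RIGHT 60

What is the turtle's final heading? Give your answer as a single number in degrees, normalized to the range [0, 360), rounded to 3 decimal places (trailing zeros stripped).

Answer: 288

Derivation:
Executing turtle program step by step:
Start: pos=(-9,-2), heading=315, pen down
LT 264: heading 315 -> 219
FD 8: (-9,-2) -> (-15.217,-7.035) [heading=219, draw]
PD: pen down
FD 1: (-15.217,-7.035) -> (-15.994,-7.664) [heading=219, draw]
FD 17: (-15.994,-7.664) -> (-29.206,-18.362) [heading=219, draw]
FD 14: (-29.206,-18.362) -> (-40.086,-27.173) [heading=219, draw]
RT 15: heading 219 -> 204
LT 144: heading 204 -> 348
FD 19: (-40.086,-27.173) -> (-21.501,-31.123) [heading=348, draw]
PD: pen down
BK 6: (-21.501,-31.123) -> (-27.37,-29.876) [heading=348, draw]
FD 15: (-27.37,-29.876) -> (-12.698,-32.994) [heading=348, draw]
RT 60: heading 348 -> 288
Final: pos=(-12.698,-32.994), heading=288, 7 segment(s) drawn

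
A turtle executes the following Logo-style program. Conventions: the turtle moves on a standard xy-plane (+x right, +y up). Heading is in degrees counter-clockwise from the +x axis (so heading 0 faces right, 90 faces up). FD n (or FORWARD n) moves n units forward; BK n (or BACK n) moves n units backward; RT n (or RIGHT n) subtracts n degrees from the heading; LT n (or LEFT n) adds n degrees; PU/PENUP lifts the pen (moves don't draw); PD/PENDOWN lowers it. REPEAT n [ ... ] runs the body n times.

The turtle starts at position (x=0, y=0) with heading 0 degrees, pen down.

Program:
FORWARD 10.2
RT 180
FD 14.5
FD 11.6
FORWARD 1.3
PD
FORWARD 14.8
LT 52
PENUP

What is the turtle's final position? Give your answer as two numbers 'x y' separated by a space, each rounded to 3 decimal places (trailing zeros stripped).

Answer: -32 0

Derivation:
Executing turtle program step by step:
Start: pos=(0,0), heading=0, pen down
FD 10.2: (0,0) -> (10.2,0) [heading=0, draw]
RT 180: heading 0 -> 180
FD 14.5: (10.2,0) -> (-4.3,0) [heading=180, draw]
FD 11.6: (-4.3,0) -> (-15.9,0) [heading=180, draw]
FD 1.3: (-15.9,0) -> (-17.2,0) [heading=180, draw]
PD: pen down
FD 14.8: (-17.2,0) -> (-32,0) [heading=180, draw]
LT 52: heading 180 -> 232
PU: pen up
Final: pos=(-32,0), heading=232, 5 segment(s) drawn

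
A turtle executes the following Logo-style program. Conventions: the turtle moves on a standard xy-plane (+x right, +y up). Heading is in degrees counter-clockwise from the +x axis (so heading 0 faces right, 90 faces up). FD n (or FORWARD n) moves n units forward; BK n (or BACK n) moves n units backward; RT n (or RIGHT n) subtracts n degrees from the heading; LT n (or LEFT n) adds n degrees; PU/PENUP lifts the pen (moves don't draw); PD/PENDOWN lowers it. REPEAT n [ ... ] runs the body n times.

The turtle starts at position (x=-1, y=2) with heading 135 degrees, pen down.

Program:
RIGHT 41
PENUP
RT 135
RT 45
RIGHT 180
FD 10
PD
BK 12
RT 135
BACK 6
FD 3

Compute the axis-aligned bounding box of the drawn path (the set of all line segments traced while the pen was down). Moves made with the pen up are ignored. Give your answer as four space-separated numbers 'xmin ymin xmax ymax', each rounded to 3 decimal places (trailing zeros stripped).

Executing turtle program step by step:
Start: pos=(-1,2), heading=135, pen down
RT 41: heading 135 -> 94
PU: pen up
RT 135: heading 94 -> 319
RT 45: heading 319 -> 274
RT 180: heading 274 -> 94
FD 10: (-1,2) -> (-1.698,11.976) [heading=94, move]
PD: pen down
BK 12: (-1.698,11.976) -> (-0.86,0.005) [heading=94, draw]
RT 135: heading 94 -> 319
BK 6: (-0.86,0.005) -> (-5.389,3.941) [heading=319, draw]
FD 3: (-5.389,3.941) -> (-3.125,1.973) [heading=319, draw]
Final: pos=(-3.125,1.973), heading=319, 3 segment(s) drawn

Segment endpoints: x in {-5.389, -3.125, -1.698, -0.86}, y in {0.005, 1.973, 3.941, 11.976}
xmin=-5.389, ymin=0.005, xmax=-0.86, ymax=11.976

Answer: -5.389 0.005 -0.86 11.976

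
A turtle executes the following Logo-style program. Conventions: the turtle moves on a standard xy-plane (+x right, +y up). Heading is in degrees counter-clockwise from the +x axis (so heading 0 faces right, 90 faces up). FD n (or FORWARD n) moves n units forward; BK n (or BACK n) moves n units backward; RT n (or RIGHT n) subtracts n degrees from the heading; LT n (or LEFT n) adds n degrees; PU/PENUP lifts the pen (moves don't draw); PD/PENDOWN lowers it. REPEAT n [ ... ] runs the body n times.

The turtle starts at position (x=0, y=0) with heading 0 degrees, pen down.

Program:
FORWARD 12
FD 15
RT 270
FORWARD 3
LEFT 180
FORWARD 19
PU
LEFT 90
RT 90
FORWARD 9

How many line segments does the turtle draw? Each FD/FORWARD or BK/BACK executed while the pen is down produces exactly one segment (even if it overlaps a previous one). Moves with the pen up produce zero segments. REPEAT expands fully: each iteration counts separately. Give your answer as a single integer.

Executing turtle program step by step:
Start: pos=(0,0), heading=0, pen down
FD 12: (0,0) -> (12,0) [heading=0, draw]
FD 15: (12,0) -> (27,0) [heading=0, draw]
RT 270: heading 0 -> 90
FD 3: (27,0) -> (27,3) [heading=90, draw]
LT 180: heading 90 -> 270
FD 19: (27,3) -> (27,-16) [heading=270, draw]
PU: pen up
LT 90: heading 270 -> 0
RT 90: heading 0 -> 270
FD 9: (27,-16) -> (27,-25) [heading=270, move]
Final: pos=(27,-25), heading=270, 4 segment(s) drawn
Segments drawn: 4

Answer: 4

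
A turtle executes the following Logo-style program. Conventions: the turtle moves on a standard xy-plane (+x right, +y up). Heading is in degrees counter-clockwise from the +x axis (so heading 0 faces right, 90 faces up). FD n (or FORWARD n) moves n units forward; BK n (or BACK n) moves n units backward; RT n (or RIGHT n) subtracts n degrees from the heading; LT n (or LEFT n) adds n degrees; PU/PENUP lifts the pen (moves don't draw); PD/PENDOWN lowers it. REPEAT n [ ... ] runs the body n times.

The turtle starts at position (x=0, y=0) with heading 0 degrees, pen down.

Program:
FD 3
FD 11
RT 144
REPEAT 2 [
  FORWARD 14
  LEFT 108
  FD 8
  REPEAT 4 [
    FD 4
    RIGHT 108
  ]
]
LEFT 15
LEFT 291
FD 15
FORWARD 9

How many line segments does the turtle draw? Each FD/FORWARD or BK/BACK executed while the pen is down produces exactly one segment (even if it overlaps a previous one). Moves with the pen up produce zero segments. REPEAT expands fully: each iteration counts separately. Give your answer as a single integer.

Executing turtle program step by step:
Start: pos=(0,0), heading=0, pen down
FD 3: (0,0) -> (3,0) [heading=0, draw]
FD 11: (3,0) -> (14,0) [heading=0, draw]
RT 144: heading 0 -> 216
REPEAT 2 [
  -- iteration 1/2 --
  FD 14: (14,0) -> (2.674,-8.229) [heading=216, draw]
  LT 108: heading 216 -> 324
  FD 8: (2.674,-8.229) -> (9.146,-12.931) [heading=324, draw]
  REPEAT 4 [
    -- iteration 1/4 --
    FD 4: (9.146,-12.931) -> (12.382,-15.282) [heading=324, draw]
    RT 108: heading 324 -> 216
    -- iteration 2/4 --
    FD 4: (12.382,-15.282) -> (9.146,-17.634) [heading=216, draw]
    RT 108: heading 216 -> 108
    -- iteration 3/4 --
    FD 4: (9.146,-17.634) -> (7.91,-13.829) [heading=108, draw]
    RT 108: heading 108 -> 0
    -- iteration 4/4 --
    FD 4: (7.91,-13.829) -> (11.91,-13.829) [heading=0, draw]
    RT 108: heading 0 -> 252
  ]
  -- iteration 2/2 --
  FD 14: (11.91,-13.829) -> (7.584,-27.144) [heading=252, draw]
  LT 108: heading 252 -> 0
  FD 8: (7.584,-27.144) -> (15.584,-27.144) [heading=0, draw]
  REPEAT 4 [
    -- iteration 1/4 --
    FD 4: (15.584,-27.144) -> (19.584,-27.144) [heading=0, draw]
    RT 108: heading 0 -> 252
    -- iteration 2/4 --
    FD 4: (19.584,-27.144) -> (18.348,-30.948) [heading=252, draw]
    RT 108: heading 252 -> 144
    -- iteration 3/4 --
    FD 4: (18.348,-30.948) -> (15.111,-28.597) [heading=144, draw]
    RT 108: heading 144 -> 36
    -- iteration 4/4 --
    FD 4: (15.111,-28.597) -> (18.348,-26.246) [heading=36, draw]
    RT 108: heading 36 -> 288
  ]
]
LT 15: heading 288 -> 303
LT 291: heading 303 -> 234
FD 15: (18.348,-26.246) -> (9.531,-38.381) [heading=234, draw]
FD 9: (9.531,-38.381) -> (4.241,-45.662) [heading=234, draw]
Final: pos=(4.241,-45.662), heading=234, 16 segment(s) drawn
Segments drawn: 16

Answer: 16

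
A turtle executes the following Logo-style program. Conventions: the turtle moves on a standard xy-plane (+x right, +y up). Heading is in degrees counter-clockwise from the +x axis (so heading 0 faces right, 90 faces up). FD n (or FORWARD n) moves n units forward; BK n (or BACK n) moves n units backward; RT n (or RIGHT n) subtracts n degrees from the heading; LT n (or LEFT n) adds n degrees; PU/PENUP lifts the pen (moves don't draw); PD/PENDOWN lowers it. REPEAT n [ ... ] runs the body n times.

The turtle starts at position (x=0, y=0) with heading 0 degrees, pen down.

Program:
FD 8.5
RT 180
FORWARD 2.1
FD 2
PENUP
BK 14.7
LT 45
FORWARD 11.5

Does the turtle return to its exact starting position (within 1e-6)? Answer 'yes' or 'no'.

Answer: no

Derivation:
Executing turtle program step by step:
Start: pos=(0,0), heading=0, pen down
FD 8.5: (0,0) -> (8.5,0) [heading=0, draw]
RT 180: heading 0 -> 180
FD 2.1: (8.5,0) -> (6.4,0) [heading=180, draw]
FD 2: (6.4,0) -> (4.4,0) [heading=180, draw]
PU: pen up
BK 14.7: (4.4,0) -> (19.1,0) [heading=180, move]
LT 45: heading 180 -> 225
FD 11.5: (19.1,0) -> (10.968,-8.132) [heading=225, move]
Final: pos=(10.968,-8.132), heading=225, 3 segment(s) drawn

Start position: (0, 0)
Final position: (10.968, -8.132)
Distance = 13.654; >= 1e-6 -> NOT closed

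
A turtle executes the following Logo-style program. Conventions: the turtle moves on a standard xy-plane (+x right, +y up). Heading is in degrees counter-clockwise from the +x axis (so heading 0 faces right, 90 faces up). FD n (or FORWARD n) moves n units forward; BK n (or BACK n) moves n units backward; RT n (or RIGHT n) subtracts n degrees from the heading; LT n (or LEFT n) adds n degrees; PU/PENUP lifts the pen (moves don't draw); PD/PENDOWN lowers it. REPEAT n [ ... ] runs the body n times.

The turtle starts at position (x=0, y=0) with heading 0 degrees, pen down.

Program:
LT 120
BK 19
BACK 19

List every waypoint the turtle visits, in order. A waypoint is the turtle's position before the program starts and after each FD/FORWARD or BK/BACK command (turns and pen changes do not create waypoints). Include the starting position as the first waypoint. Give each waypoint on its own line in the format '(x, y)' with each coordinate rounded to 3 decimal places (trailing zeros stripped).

Executing turtle program step by step:
Start: pos=(0,0), heading=0, pen down
LT 120: heading 0 -> 120
BK 19: (0,0) -> (9.5,-16.454) [heading=120, draw]
BK 19: (9.5,-16.454) -> (19,-32.909) [heading=120, draw]
Final: pos=(19,-32.909), heading=120, 2 segment(s) drawn
Waypoints (3 total):
(0, 0)
(9.5, -16.454)
(19, -32.909)

Answer: (0, 0)
(9.5, -16.454)
(19, -32.909)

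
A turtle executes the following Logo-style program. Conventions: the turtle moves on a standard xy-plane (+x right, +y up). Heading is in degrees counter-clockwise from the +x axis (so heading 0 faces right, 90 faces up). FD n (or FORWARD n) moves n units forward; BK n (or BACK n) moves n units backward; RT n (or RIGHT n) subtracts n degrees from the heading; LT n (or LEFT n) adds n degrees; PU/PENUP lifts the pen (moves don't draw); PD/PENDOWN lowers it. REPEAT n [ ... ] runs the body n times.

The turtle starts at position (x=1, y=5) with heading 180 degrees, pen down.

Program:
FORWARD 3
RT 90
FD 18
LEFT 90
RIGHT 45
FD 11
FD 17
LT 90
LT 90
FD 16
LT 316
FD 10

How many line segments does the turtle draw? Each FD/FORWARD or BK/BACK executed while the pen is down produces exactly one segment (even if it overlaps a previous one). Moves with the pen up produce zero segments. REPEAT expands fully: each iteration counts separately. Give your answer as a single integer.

Executing turtle program step by step:
Start: pos=(1,5), heading=180, pen down
FD 3: (1,5) -> (-2,5) [heading=180, draw]
RT 90: heading 180 -> 90
FD 18: (-2,5) -> (-2,23) [heading=90, draw]
LT 90: heading 90 -> 180
RT 45: heading 180 -> 135
FD 11: (-2,23) -> (-9.778,30.778) [heading=135, draw]
FD 17: (-9.778,30.778) -> (-21.799,42.799) [heading=135, draw]
LT 90: heading 135 -> 225
LT 90: heading 225 -> 315
FD 16: (-21.799,42.799) -> (-10.485,31.485) [heading=315, draw]
LT 316: heading 315 -> 271
FD 10: (-10.485,31.485) -> (-10.311,21.487) [heading=271, draw]
Final: pos=(-10.311,21.487), heading=271, 6 segment(s) drawn
Segments drawn: 6

Answer: 6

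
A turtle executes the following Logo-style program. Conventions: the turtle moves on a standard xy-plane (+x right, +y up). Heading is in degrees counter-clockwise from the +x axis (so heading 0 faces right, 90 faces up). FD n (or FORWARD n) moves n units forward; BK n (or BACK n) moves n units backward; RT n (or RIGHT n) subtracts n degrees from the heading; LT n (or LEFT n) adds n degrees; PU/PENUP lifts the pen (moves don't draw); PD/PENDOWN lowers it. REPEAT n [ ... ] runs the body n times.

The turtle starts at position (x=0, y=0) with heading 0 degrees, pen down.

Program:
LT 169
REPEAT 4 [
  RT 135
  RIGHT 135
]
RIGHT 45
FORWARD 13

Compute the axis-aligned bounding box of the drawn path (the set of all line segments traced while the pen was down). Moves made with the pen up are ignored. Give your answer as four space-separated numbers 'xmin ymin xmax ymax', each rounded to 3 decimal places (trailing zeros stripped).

Executing turtle program step by step:
Start: pos=(0,0), heading=0, pen down
LT 169: heading 0 -> 169
REPEAT 4 [
  -- iteration 1/4 --
  RT 135: heading 169 -> 34
  RT 135: heading 34 -> 259
  -- iteration 2/4 --
  RT 135: heading 259 -> 124
  RT 135: heading 124 -> 349
  -- iteration 3/4 --
  RT 135: heading 349 -> 214
  RT 135: heading 214 -> 79
  -- iteration 4/4 --
  RT 135: heading 79 -> 304
  RT 135: heading 304 -> 169
]
RT 45: heading 169 -> 124
FD 13: (0,0) -> (-7.27,10.777) [heading=124, draw]
Final: pos=(-7.27,10.777), heading=124, 1 segment(s) drawn

Segment endpoints: x in {-7.27, 0}, y in {0, 10.777}
xmin=-7.27, ymin=0, xmax=0, ymax=10.777

Answer: -7.27 0 0 10.777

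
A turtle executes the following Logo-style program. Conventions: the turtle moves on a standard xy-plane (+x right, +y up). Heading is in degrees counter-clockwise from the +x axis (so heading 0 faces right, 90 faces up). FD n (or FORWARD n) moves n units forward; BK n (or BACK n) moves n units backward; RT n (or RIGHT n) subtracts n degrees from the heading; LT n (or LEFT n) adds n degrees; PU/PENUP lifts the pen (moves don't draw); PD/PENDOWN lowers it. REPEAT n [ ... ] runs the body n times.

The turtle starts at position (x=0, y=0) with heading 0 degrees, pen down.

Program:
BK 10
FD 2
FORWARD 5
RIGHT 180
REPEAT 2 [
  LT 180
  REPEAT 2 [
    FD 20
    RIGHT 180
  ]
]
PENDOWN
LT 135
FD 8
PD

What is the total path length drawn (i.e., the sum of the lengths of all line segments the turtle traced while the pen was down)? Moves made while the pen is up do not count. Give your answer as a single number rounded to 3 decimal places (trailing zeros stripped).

Executing turtle program step by step:
Start: pos=(0,0), heading=0, pen down
BK 10: (0,0) -> (-10,0) [heading=0, draw]
FD 2: (-10,0) -> (-8,0) [heading=0, draw]
FD 5: (-8,0) -> (-3,0) [heading=0, draw]
RT 180: heading 0 -> 180
REPEAT 2 [
  -- iteration 1/2 --
  LT 180: heading 180 -> 0
  REPEAT 2 [
    -- iteration 1/2 --
    FD 20: (-3,0) -> (17,0) [heading=0, draw]
    RT 180: heading 0 -> 180
    -- iteration 2/2 --
    FD 20: (17,0) -> (-3,0) [heading=180, draw]
    RT 180: heading 180 -> 0
  ]
  -- iteration 2/2 --
  LT 180: heading 0 -> 180
  REPEAT 2 [
    -- iteration 1/2 --
    FD 20: (-3,0) -> (-23,0) [heading=180, draw]
    RT 180: heading 180 -> 0
    -- iteration 2/2 --
    FD 20: (-23,0) -> (-3,0) [heading=0, draw]
    RT 180: heading 0 -> 180
  ]
]
PD: pen down
LT 135: heading 180 -> 315
FD 8: (-3,0) -> (2.657,-5.657) [heading=315, draw]
PD: pen down
Final: pos=(2.657,-5.657), heading=315, 8 segment(s) drawn

Segment lengths:
  seg 1: (0,0) -> (-10,0), length = 10
  seg 2: (-10,0) -> (-8,0), length = 2
  seg 3: (-8,0) -> (-3,0), length = 5
  seg 4: (-3,0) -> (17,0), length = 20
  seg 5: (17,0) -> (-3,0), length = 20
  seg 6: (-3,0) -> (-23,0), length = 20
  seg 7: (-23,0) -> (-3,0), length = 20
  seg 8: (-3,0) -> (2.657,-5.657), length = 8
Total = 105

Answer: 105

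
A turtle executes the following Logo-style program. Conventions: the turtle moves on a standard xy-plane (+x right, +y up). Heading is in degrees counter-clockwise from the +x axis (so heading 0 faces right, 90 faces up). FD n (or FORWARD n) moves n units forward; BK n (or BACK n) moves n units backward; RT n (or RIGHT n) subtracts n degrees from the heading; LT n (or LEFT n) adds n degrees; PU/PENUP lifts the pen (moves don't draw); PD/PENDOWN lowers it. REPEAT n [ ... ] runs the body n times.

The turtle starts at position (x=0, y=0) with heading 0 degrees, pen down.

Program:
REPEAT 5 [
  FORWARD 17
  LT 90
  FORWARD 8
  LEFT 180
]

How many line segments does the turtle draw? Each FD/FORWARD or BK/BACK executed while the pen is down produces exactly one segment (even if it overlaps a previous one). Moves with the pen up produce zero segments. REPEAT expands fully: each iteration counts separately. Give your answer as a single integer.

Executing turtle program step by step:
Start: pos=(0,0), heading=0, pen down
REPEAT 5 [
  -- iteration 1/5 --
  FD 17: (0,0) -> (17,0) [heading=0, draw]
  LT 90: heading 0 -> 90
  FD 8: (17,0) -> (17,8) [heading=90, draw]
  LT 180: heading 90 -> 270
  -- iteration 2/5 --
  FD 17: (17,8) -> (17,-9) [heading=270, draw]
  LT 90: heading 270 -> 0
  FD 8: (17,-9) -> (25,-9) [heading=0, draw]
  LT 180: heading 0 -> 180
  -- iteration 3/5 --
  FD 17: (25,-9) -> (8,-9) [heading=180, draw]
  LT 90: heading 180 -> 270
  FD 8: (8,-9) -> (8,-17) [heading=270, draw]
  LT 180: heading 270 -> 90
  -- iteration 4/5 --
  FD 17: (8,-17) -> (8,0) [heading=90, draw]
  LT 90: heading 90 -> 180
  FD 8: (8,0) -> (0,0) [heading=180, draw]
  LT 180: heading 180 -> 0
  -- iteration 5/5 --
  FD 17: (0,0) -> (17,0) [heading=0, draw]
  LT 90: heading 0 -> 90
  FD 8: (17,0) -> (17,8) [heading=90, draw]
  LT 180: heading 90 -> 270
]
Final: pos=(17,8), heading=270, 10 segment(s) drawn
Segments drawn: 10

Answer: 10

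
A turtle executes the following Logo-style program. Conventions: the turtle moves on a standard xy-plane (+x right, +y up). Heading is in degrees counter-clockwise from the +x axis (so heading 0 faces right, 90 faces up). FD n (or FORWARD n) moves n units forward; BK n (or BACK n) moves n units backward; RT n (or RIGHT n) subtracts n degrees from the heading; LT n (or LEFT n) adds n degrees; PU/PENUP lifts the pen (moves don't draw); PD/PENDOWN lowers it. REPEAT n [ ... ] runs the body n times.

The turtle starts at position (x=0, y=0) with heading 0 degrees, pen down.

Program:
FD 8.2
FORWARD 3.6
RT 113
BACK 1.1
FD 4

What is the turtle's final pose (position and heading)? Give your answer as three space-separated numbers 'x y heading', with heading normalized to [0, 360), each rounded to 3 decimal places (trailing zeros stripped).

Executing turtle program step by step:
Start: pos=(0,0), heading=0, pen down
FD 8.2: (0,0) -> (8.2,0) [heading=0, draw]
FD 3.6: (8.2,0) -> (11.8,0) [heading=0, draw]
RT 113: heading 0 -> 247
BK 1.1: (11.8,0) -> (12.23,1.013) [heading=247, draw]
FD 4: (12.23,1.013) -> (10.667,-2.669) [heading=247, draw]
Final: pos=(10.667,-2.669), heading=247, 4 segment(s) drawn

Answer: 10.667 -2.669 247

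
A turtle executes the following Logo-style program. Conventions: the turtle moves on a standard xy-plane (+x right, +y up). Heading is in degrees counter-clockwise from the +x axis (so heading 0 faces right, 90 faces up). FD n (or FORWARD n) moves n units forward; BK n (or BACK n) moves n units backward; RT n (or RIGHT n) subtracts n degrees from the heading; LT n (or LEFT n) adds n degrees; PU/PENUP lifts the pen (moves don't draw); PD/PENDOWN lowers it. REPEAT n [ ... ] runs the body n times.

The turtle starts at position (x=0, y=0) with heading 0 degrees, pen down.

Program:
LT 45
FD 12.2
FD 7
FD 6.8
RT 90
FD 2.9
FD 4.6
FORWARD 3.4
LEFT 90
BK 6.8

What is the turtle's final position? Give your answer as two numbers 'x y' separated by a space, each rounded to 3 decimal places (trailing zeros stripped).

Answer: 21.284 5.869

Derivation:
Executing turtle program step by step:
Start: pos=(0,0), heading=0, pen down
LT 45: heading 0 -> 45
FD 12.2: (0,0) -> (8.627,8.627) [heading=45, draw]
FD 7: (8.627,8.627) -> (13.576,13.576) [heading=45, draw]
FD 6.8: (13.576,13.576) -> (18.385,18.385) [heading=45, draw]
RT 90: heading 45 -> 315
FD 2.9: (18.385,18.385) -> (20.435,16.334) [heading=315, draw]
FD 4.6: (20.435,16.334) -> (23.688,13.081) [heading=315, draw]
FD 3.4: (23.688,13.081) -> (26.092,10.677) [heading=315, draw]
LT 90: heading 315 -> 45
BK 6.8: (26.092,10.677) -> (21.284,5.869) [heading=45, draw]
Final: pos=(21.284,5.869), heading=45, 7 segment(s) drawn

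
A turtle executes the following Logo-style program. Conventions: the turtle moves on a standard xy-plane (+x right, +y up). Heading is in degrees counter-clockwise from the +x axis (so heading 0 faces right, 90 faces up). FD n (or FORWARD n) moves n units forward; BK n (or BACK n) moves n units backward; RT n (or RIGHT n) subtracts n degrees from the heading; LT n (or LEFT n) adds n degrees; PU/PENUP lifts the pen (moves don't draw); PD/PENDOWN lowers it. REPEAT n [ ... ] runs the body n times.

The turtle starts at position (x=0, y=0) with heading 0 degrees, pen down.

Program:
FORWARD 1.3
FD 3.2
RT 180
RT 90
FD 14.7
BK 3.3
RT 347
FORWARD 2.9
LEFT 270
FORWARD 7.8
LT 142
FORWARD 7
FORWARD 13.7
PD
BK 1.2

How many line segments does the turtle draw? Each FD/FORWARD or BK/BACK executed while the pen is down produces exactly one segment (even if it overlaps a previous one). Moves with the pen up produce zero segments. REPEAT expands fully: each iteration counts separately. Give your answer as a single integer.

Executing turtle program step by step:
Start: pos=(0,0), heading=0, pen down
FD 1.3: (0,0) -> (1.3,0) [heading=0, draw]
FD 3.2: (1.3,0) -> (4.5,0) [heading=0, draw]
RT 180: heading 0 -> 180
RT 90: heading 180 -> 90
FD 14.7: (4.5,0) -> (4.5,14.7) [heading=90, draw]
BK 3.3: (4.5,14.7) -> (4.5,11.4) [heading=90, draw]
RT 347: heading 90 -> 103
FD 2.9: (4.5,11.4) -> (3.848,14.226) [heading=103, draw]
LT 270: heading 103 -> 13
FD 7.8: (3.848,14.226) -> (11.448,15.98) [heading=13, draw]
LT 142: heading 13 -> 155
FD 7: (11.448,15.98) -> (5.104,18.939) [heading=155, draw]
FD 13.7: (5.104,18.939) -> (-7.313,24.728) [heading=155, draw]
PD: pen down
BK 1.2: (-7.313,24.728) -> (-6.225,24.221) [heading=155, draw]
Final: pos=(-6.225,24.221), heading=155, 9 segment(s) drawn
Segments drawn: 9

Answer: 9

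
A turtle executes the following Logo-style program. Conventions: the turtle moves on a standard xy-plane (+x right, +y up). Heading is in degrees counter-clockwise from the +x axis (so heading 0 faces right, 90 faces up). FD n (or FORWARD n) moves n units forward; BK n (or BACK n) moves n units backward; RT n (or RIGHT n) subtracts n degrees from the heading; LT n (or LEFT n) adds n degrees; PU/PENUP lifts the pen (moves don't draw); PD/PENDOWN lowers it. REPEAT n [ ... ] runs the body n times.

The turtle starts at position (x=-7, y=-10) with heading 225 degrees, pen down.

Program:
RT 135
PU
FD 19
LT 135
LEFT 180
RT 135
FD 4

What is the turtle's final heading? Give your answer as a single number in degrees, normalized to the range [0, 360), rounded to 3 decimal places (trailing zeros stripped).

Answer: 270

Derivation:
Executing turtle program step by step:
Start: pos=(-7,-10), heading=225, pen down
RT 135: heading 225 -> 90
PU: pen up
FD 19: (-7,-10) -> (-7,9) [heading=90, move]
LT 135: heading 90 -> 225
LT 180: heading 225 -> 45
RT 135: heading 45 -> 270
FD 4: (-7,9) -> (-7,5) [heading=270, move]
Final: pos=(-7,5), heading=270, 0 segment(s) drawn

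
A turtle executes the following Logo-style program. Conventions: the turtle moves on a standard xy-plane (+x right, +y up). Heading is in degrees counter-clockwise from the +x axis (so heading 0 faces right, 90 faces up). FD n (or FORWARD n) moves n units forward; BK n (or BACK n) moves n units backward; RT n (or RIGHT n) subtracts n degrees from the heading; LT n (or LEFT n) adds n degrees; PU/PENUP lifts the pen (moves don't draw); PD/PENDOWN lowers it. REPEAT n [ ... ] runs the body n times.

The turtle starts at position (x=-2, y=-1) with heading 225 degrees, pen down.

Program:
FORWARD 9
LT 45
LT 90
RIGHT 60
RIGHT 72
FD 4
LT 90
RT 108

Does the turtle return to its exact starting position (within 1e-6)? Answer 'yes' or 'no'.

Answer: no

Derivation:
Executing turtle program step by step:
Start: pos=(-2,-1), heading=225, pen down
FD 9: (-2,-1) -> (-8.364,-7.364) [heading=225, draw]
LT 45: heading 225 -> 270
LT 90: heading 270 -> 0
RT 60: heading 0 -> 300
RT 72: heading 300 -> 228
FD 4: (-8.364,-7.364) -> (-11.04,-10.337) [heading=228, draw]
LT 90: heading 228 -> 318
RT 108: heading 318 -> 210
Final: pos=(-11.04,-10.337), heading=210, 2 segment(s) drawn

Start position: (-2, -1)
Final position: (-11.04, -10.337)
Distance = 12.996; >= 1e-6 -> NOT closed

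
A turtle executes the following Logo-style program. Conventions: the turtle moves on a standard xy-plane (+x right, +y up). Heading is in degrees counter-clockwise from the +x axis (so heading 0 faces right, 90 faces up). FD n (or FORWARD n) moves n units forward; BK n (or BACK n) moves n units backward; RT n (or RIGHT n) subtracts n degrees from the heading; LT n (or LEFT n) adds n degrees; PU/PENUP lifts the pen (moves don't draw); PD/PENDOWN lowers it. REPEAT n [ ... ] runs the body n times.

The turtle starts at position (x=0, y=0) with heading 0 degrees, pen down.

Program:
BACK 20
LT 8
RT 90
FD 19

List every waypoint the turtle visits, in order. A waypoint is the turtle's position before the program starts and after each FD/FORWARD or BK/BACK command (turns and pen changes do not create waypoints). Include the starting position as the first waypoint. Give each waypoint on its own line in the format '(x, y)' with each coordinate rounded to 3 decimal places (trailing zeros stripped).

Answer: (0, 0)
(-20, 0)
(-17.356, -18.815)

Derivation:
Executing turtle program step by step:
Start: pos=(0,0), heading=0, pen down
BK 20: (0,0) -> (-20,0) [heading=0, draw]
LT 8: heading 0 -> 8
RT 90: heading 8 -> 278
FD 19: (-20,0) -> (-17.356,-18.815) [heading=278, draw]
Final: pos=(-17.356,-18.815), heading=278, 2 segment(s) drawn
Waypoints (3 total):
(0, 0)
(-20, 0)
(-17.356, -18.815)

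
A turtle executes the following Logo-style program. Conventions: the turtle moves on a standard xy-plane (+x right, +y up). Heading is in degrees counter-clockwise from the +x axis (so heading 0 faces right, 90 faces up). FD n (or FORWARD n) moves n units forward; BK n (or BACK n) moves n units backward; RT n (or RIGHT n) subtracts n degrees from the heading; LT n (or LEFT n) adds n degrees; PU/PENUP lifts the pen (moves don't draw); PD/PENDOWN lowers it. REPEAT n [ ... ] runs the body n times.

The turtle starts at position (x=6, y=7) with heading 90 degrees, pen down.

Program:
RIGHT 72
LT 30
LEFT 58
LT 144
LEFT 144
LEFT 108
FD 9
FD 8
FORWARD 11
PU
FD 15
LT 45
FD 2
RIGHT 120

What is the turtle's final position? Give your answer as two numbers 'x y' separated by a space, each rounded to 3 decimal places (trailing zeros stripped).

Answer: -29.87 33.23

Derivation:
Executing turtle program step by step:
Start: pos=(6,7), heading=90, pen down
RT 72: heading 90 -> 18
LT 30: heading 18 -> 48
LT 58: heading 48 -> 106
LT 144: heading 106 -> 250
LT 144: heading 250 -> 34
LT 108: heading 34 -> 142
FD 9: (6,7) -> (-1.092,12.541) [heading=142, draw]
FD 8: (-1.092,12.541) -> (-7.396,17.466) [heading=142, draw]
FD 11: (-7.396,17.466) -> (-16.064,24.239) [heading=142, draw]
PU: pen up
FD 15: (-16.064,24.239) -> (-27.884,33.473) [heading=142, move]
LT 45: heading 142 -> 187
FD 2: (-27.884,33.473) -> (-29.87,33.23) [heading=187, move]
RT 120: heading 187 -> 67
Final: pos=(-29.87,33.23), heading=67, 3 segment(s) drawn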